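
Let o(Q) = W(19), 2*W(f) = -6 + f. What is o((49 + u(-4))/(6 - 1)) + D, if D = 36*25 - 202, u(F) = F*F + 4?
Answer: 1409/2 ≈ 704.50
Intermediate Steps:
W(f) = -3 + f/2 (W(f) = (-6 + f)/2 = -3 + f/2)
u(F) = 4 + F² (u(F) = F² + 4 = 4 + F²)
D = 698 (D = 900 - 202 = 698)
o(Q) = 13/2 (o(Q) = -3 + (½)*19 = -3 + 19/2 = 13/2)
o((49 + u(-4))/(6 - 1)) + D = 13/2 + 698 = 1409/2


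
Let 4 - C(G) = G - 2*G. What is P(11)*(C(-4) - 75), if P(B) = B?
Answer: -825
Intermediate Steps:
C(G) = 4 + G (C(G) = 4 - (G - 2*G) = 4 - (-1)*G = 4 + G)
P(11)*(C(-4) - 75) = 11*((4 - 4) - 75) = 11*(0 - 75) = 11*(-75) = -825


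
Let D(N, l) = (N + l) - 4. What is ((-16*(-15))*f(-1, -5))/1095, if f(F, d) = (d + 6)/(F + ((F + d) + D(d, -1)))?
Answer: -16/1241 ≈ -0.012893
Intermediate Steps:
D(N, l) = -4 + N + l
f(F, d) = (6 + d)/(-5 + 2*F + 2*d) (f(F, d) = (d + 6)/(F + ((F + d) + (-4 + d - 1))) = (6 + d)/(F + ((F + d) + (-5 + d))) = (6 + d)/(F + (-5 + F + 2*d)) = (6 + d)/(-5 + 2*F + 2*d))
((-16*(-15))*f(-1, -5))/1095 = ((-16*(-15))*((6 - 5)/(-5 + 2*(-1) + 2*(-5))))/1095 = (240*(1/(-5 - 2 - 10)))*(1/1095) = (240*(1/(-17)))*(1/1095) = (240*(-1/17*1))*(1/1095) = (240*(-1/17))*(1/1095) = -240/17*1/1095 = -16/1241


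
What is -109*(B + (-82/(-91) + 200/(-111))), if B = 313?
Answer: -343624135/10101 ≈ -34019.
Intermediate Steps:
-109*(B + (-82/(-91) + 200/(-111))) = -109*(313 + (-82/(-91) + 200/(-111))) = -109*(313 + (-82*(-1/91) + 200*(-1/111))) = -109*(313 + (82/91 - 200/111)) = -109*(313 - 9098/10101) = -109*3152515/10101 = -343624135/10101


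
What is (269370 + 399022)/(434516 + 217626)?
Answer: 334196/326071 ≈ 1.0249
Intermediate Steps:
(269370 + 399022)/(434516 + 217626) = 668392/652142 = 668392*(1/652142) = 334196/326071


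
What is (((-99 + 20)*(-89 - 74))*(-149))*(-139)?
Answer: 266695547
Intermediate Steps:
(((-99 + 20)*(-89 - 74))*(-149))*(-139) = (-79*(-163)*(-149))*(-139) = (12877*(-149))*(-139) = -1918673*(-139) = 266695547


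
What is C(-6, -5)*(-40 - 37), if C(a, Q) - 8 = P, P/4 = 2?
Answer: -1232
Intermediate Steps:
P = 8 (P = 4*2 = 8)
C(a, Q) = 16 (C(a, Q) = 8 + 8 = 16)
C(-6, -5)*(-40 - 37) = 16*(-40 - 37) = 16*(-77) = -1232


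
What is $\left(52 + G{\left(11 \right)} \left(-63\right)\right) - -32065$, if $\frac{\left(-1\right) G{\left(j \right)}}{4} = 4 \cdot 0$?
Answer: $32117$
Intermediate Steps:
$G{\left(j \right)} = 0$ ($G{\left(j \right)} = - 4 \cdot 4 \cdot 0 = \left(-4\right) 0 = 0$)
$\left(52 + G{\left(11 \right)} \left(-63\right)\right) - -32065 = \left(52 + 0 \left(-63\right)\right) - -32065 = \left(52 + 0\right) + 32065 = 52 + 32065 = 32117$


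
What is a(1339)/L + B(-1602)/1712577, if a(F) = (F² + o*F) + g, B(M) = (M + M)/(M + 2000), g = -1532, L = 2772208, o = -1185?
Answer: 11624839319581/157462718723864 ≈ 0.073826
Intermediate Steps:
B(M) = 2*M/(2000 + M) (B(M) = (2*M)/(2000 + M) = 2*M/(2000 + M))
a(F) = -1532 + F² - 1185*F (a(F) = (F² - 1185*F) - 1532 = -1532 + F² - 1185*F)
a(1339)/L + B(-1602)/1712577 = (-1532 + 1339² - 1185*1339)/2772208 + (2*(-1602)/(2000 - 1602))/1712577 = (-1532 + 1792921 - 1586715)*(1/2772208) + (2*(-1602)/398)*(1/1712577) = 204674*(1/2772208) + (2*(-1602)*(1/398))*(1/1712577) = 102337/1386104 - 1602/199*1/1712577 = 102337/1386104 - 534/113600941 = 11624839319581/157462718723864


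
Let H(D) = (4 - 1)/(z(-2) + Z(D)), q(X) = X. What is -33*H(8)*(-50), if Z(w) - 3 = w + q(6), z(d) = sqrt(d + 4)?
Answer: 84150/287 - 4950*sqrt(2)/287 ≈ 268.81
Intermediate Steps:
z(d) = sqrt(4 + d)
Z(w) = 9 + w (Z(w) = 3 + (w + 6) = 3 + (6 + w) = 9 + w)
H(D) = 3/(9 + D + sqrt(2)) (H(D) = (4 - 1)/(sqrt(4 - 2) + (9 + D)) = 3/(sqrt(2) + (9 + D)) = 3/(9 + D + sqrt(2)))
-33*H(8)*(-50) = -99/(9 + 8 + sqrt(2))*(-50) = -99/(17 + sqrt(2))*(-50) = 4950/(17 + sqrt(2))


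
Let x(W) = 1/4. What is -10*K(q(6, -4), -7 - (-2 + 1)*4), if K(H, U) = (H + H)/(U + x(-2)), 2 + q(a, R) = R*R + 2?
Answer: 1280/11 ≈ 116.36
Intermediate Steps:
x(W) = ¼
q(a, R) = R² (q(a, R) = -2 + (R*R + 2) = -2 + (R² + 2) = -2 + (2 + R²) = R²)
K(H, U) = 2*H/(¼ + U) (K(H, U) = (H + H)/(U + ¼) = (2*H)/(¼ + U) = 2*H/(¼ + U))
-10*K(q(6, -4), -7 - (-2 + 1)*4) = -80*(-4)²/(1 + 4*(-7 - (-2 + 1)*4)) = -80*16/(1 + 4*(-7 - (-1)*4)) = -80*16/(1 + 4*(-7 - 1*(-4))) = -80*16/(1 + 4*(-7 + 4)) = -80*16/(1 + 4*(-3)) = -80*16/(1 - 12) = -80*16/(-11) = -80*16*(-1)/11 = -10*(-128/11) = 1280/11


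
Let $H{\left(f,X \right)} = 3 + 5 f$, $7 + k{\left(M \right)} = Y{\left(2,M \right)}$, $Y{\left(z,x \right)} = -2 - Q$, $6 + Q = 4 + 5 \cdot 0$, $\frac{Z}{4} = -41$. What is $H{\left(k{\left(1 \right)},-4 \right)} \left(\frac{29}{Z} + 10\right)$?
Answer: $- \frac{12888}{41} \approx -314.34$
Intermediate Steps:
$Z = -164$ ($Z = 4 \left(-41\right) = -164$)
$Q = -2$ ($Q = -6 + \left(4 + 5 \cdot 0\right) = -6 + \left(4 + 0\right) = -6 + 4 = -2$)
$Y{\left(z,x \right)} = 0$ ($Y{\left(z,x \right)} = -2 - -2 = -2 + 2 = 0$)
$k{\left(M \right)} = -7$ ($k{\left(M \right)} = -7 + 0 = -7$)
$H{\left(k{\left(1 \right)},-4 \right)} \left(\frac{29}{Z} + 10\right) = \left(3 + 5 \left(-7\right)\right) \left(\frac{29}{-164} + 10\right) = \left(3 - 35\right) \left(29 \left(- \frac{1}{164}\right) + 10\right) = - 32 \left(- \frac{29}{164} + 10\right) = \left(-32\right) \frac{1611}{164} = - \frac{12888}{41}$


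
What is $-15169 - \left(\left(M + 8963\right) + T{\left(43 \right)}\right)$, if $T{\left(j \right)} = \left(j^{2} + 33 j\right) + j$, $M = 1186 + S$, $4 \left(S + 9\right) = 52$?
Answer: $-28633$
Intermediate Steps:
$S = 4$ ($S = -9 + \frac{1}{4} \cdot 52 = -9 + 13 = 4$)
$M = 1190$ ($M = 1186 + 4 = 1190$)
$T{\left(j \right)} = j^{2} + 34 j$
$-15169 - \left(\left(M + 8963\right) + T{\left(43 \right)}\right) = -15169 - \left(\left(1190 + 8963\right) + 43 \left(34 + 43\right)\right) = -15169 - \left(10153 + 43 \cdot 77\right) = -15169 - \left(10153 + 3311\right) = -15169 - 13464 = -28633$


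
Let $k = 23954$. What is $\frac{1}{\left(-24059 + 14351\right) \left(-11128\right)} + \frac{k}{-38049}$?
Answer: $- \frac{862588509749}{1370152404192} \approx -0.62956$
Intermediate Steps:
$\frac{1}{\left(-24059 + 14351\right) \left(-11128\right)} + \frac{k}{-38049} = \frac{1}{\left(-24059 + 14351\right) \left(-11128\right)} + \frac{23954}{-38049} = \frac{1}{-9708} \left(- \frac{1}{11128}\right) + 23954 \left(- \frac{1}{38049}\right) = \left(- \frac{1}{9708}\right) \left(- \frac{1}{11128}\right) - \frac{23954}{38049} = \frac{1}{108030624} - \frac{23954}{38049} = - \frac{862588509749}{1370152404192}$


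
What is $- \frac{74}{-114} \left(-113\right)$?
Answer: $- \frac{4181}{57} \approx -73.351$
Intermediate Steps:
$- \frac{74}{-114} \left(-113\right) = \left(-74\right) \left(- \frac{1}{114}\right) \left(-113\right) = \frac{37}{57} \left(-113\right) = - \frac{4181}{57}$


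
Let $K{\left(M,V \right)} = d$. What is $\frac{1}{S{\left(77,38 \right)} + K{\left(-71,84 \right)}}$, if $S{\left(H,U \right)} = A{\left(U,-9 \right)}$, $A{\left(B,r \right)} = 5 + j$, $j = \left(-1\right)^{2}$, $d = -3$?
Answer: $\frac{1}{3} \approx 0.33333$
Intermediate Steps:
$K{\left(M,V \right)} = -3$
$j = 1$
$A{\left(B,r \right)} = 6$ ($A{\left(B,r \right)} = 5 + 1 = 6$)
$S{\left(H,U \right)} = 6$
$\frac{1}{S{\left(77,38 \right)} + K{\left(-71,84 \right)}} = \frac{1}{6 - 3} = \frac{1}{3}$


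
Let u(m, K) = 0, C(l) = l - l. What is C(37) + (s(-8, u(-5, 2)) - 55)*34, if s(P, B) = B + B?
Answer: -1870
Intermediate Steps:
C(l) = 0
s(P, B) = 2*B
C(37) + (s(-8, u(-5, 2)) - 55)*34 = 0 + (2*0 - 55)*34 = 0 + (0 - 55)*34 = 0 - 55*34 = 0 - 1870 = -1870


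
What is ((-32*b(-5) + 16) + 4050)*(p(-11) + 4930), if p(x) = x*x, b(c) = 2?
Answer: 20214102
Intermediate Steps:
p(x) = x**2
((-32*b(-5) + 16) + 4050)*(p(-11) + 4930) = ((-32*2 + 16) + 4050)*((-11)**2 + 4930) = ((-64 + 16) + 4050)*(121 + 4930) = (-48 + 4050)*5051 = 4002*5051 = 20214102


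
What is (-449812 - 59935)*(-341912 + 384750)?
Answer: -21836541986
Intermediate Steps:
(-449812 - 59935)*(-341912 + 384750) = -509747*42838 = -21836541986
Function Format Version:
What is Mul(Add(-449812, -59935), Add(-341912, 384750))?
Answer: -21836541986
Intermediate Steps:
Mul(Add(-449812, -59935), Add(-341912, 384750)) = Mul(-509747, 42838) = -21836541986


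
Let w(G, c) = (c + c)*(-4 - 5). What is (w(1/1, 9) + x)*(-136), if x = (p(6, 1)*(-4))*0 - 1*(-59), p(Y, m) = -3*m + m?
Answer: 14008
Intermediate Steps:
p(Y, m) = -2*m
w(G, c) = -18*c (w(G, c) = (2*c)*(-9) = -18*c)
x = 59 (x = (-2*1*(-4))*0 - 1*(-59) = -2*(-4)*0 + 59 = 8*0 + 59 = 0 + 59 = 59)
(w(1/1, 9) + x)*(-136) = (-18*9 + 59)*(-136) = (-162 + 59)*(-136) = -103*(-136) = 14008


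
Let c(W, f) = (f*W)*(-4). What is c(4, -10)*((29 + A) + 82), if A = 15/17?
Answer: 304320/17 ≈ 17901.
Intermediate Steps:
c(W, f) = -4*W*f (c(W, f) = (W*f)*(-4) = -4*W*f)
A = 15/17 (A = 15*(1/17) = 15/17 ≈ 0.88235)
c(4, -10)*((29 + A) + 82) = (-4*4*(-10))*((29 + 15/17) + 82) = 160*(508/17 + 82) = 160*(1902/17) = 304320/17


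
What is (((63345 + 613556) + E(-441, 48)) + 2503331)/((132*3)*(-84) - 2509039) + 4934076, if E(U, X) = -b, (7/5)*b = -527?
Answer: 87807391254937/17796121 ≈ 4.9341e+6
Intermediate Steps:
b = -2635/7 (b = (5/7)*(-527) = -2635/7 ≈ -376.43)
E(U, X) = 2635/7 (E(U, X) = -1*(-2635/7) = 2635/7)
(((63345 + 613556) + E(-441, 48)) + 2503331)/((132*3)*(-84) - 2509039) + 4934076 = (((63345 + 613556) + 2635/7) + 2503331)/((132*3)*(-84) - 2509039) + 4934076 = ((676901 + 2635/7) + 2503331)/(396*(-84) - 2509039) + 4934076 = (4740942/7 + 2503331)/(-33264 - 2509039) + 4934076 = (22264259/7)/(-2542303) + 4934076 = (22264259/7)*(-1/2542303) + 4934076 = -22264259/17796121 + 4934076 = 87807391254937/17796121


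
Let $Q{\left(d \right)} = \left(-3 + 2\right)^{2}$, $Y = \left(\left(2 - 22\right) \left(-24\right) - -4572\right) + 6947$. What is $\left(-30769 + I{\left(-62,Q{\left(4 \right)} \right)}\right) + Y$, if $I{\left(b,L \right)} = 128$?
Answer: $-18642$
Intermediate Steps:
$Y = 11999$ ($Y = \left(\left(-20\right) \left(-24\right) + 4572\right) + 6947 = \left(480 + 4572\right) + 6947 = 5052 + 6947 = 11999$)
$Q{\left(d \right)} = 1$ ($Q{\left(d \right)} = \left(-1\right)^{2} = 1$)
$\left(-30769 + I{\left(-62,Q{\left(4 \right)} \right)}\right) + Y = \left(-30769 + 128\right) + 11999 = -30641 + 11999 = -18642$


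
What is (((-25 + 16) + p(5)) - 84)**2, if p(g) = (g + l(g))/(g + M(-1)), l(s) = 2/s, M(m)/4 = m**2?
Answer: 213444/25 ≈ 8537.8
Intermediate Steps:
M(m) = 4*m**2
p(g) = (g + 2/g)/(4 + g) (p(g) = (g + 2/g)/(g + 4*(-1)**2) = (g + 2/g)/(g + 4*1) = (g + 2/g)/(g + 4) = (g + 2/g)/(4 + g))
(((-25 + 16) + p(5)) - 84)**2 = (((-25 + 16) + (2 + 5**2)/(5*(4 + 5))) - 84)**2 = ((-9 + (1/5)*(2 + 25)/9) - 84)**2 = ((-9 + (1/5)*(1/9)*27) - 84)**2 = ((-9 + 3/5) - 84)**2 = (-42/5 - 84)**2 = (-462/5)**2 = 213444/25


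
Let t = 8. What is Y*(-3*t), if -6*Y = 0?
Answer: 0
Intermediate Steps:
Y = 0 (Y = -⅙*0 = 0)
Y*(-3*t) = 0*(-3*8) = 0*(-24) = 0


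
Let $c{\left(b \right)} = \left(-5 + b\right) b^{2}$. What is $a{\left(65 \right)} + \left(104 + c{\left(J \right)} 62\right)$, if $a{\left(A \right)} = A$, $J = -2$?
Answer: $-1567$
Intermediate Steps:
$c{\left(b \right)} = b^{2} \left(-5 + b\right)$
$a{\left(65 \right)} + \left(104 + c{\left(J \right)} 62\right) = 65 + \left(104 + \left(-2\right)^{2} \left(-5 - 2\right) 62\right) = 65 + \left(104 + 4 \left(-7\right) 62\right) = 65 + \left(104 - 1736\right) = 65 - 1632 = -1567$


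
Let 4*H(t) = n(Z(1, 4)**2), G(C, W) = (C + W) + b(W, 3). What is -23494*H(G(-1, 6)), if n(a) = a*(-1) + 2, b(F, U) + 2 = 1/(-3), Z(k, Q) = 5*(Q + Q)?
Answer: 9385853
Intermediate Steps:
Z(k, Q) = 10*Q (Z(k, Q) = 5*(2*Q) = 10*Q)
b(F, U) = -7/3 (b(F, U) = -2 + 1/(-3) = -2 - 1/3 = -7/3)
G(C, W) = -7/3 + C + W (G(C, W) = (C + W) - 7/3 = -7/3 + C + W)
n(a) = 2 - a (n(a) = -a + 2 = 2 - a)
H(t) = -799/2 (H(t) = (2 - (10*4)**2)/4 = (2 - 1*40**2)/4 = (2 - 1*1600)/4 = (2 - 1600)/4 = (1/4)*(-1598) = -799/2)
-23494*H(G(-1, 6)) = -23494*(-799/2) = 9385853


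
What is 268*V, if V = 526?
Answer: 140968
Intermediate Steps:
268*V = 268*526 = 140968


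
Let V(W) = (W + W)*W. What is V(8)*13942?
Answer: 1784576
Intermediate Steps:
V(W) = 2*W² (V(W) = (2*W)*W = 2*W²)
V(8)*13942 = (2*8²)*13942 = (2*64)*13942 = 128*13942 = 1784576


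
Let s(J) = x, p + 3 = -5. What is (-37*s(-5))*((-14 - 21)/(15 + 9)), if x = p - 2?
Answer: -6475/12 ≈ -539.58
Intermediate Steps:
p = -8 (p = -3 - 5 = -8)
x = -10 (x = -8 - 2 = -10)
s(J) = -10
(-37*s(-5))*((-14 - 21)/(15 + 9)) = (-37*(-10))*((-14 - 21)/(15 + 9)) = 370*(-35/24) = -6475/12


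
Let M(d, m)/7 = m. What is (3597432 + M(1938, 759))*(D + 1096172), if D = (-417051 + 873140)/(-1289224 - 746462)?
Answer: 2679795632790781245/678562 ≈ 3.9492e+12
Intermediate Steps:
D = -456089/2035686 (D = 456089/(-2035686) = 456089*(-1/2035686) = -456089/2035686 ≈ -0.22405)
M(d, m) = 7*m
(3597432 + M(1938, 759))*(D + 1096172) = (3597432 + 7*759)*(-456089/2035686 + 1096172) = (3597432 + 5313)*(2231461537903/2035686) = 3602745*(2231461537903/2035686) = 2679795632790781245/678562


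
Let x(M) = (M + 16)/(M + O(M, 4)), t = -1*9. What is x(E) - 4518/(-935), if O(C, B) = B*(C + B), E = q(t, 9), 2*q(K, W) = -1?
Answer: 150971/25245 ≈ 5.9802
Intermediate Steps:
t = -9
q(K, W) = -1/2 (q(K, W) = (1/2)*(-1) = -1/2)
E = -1/2 ≈ -0.50000
O(C, B) = B*(B + C)
x(M) = (16 + M)/(16 + 5*M) (x(M) = (M + 16)/(M + 4*(4 + M)) = (16 + M)/(M + (16 + 4*M)) = (16 + M)/(16 + 5*M))
x(E) - 4518/(-935) = (16 - 1/2)/(16 + 5*(-1/2)) - 4518/(-935) = (31/2)/(16 - 5/2) - 4518*(-1/935) = (31/2)/(27/2) + 4518/935 = (2/27)*(31/2) + 4518/935 = 31/27 + 4518/935 = 150971/25245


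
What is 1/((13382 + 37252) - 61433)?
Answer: -1/10799 ≈ -9.2601e-5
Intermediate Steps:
1/((13382 + 37252) - 61433) = 1/(50634 - 61433) = 1/(-10799) = -1/10799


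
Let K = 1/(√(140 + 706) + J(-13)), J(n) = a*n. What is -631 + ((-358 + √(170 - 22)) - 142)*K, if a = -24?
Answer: -631 - (104 - √94)*(250 - √37)/16083 ≈ -632.43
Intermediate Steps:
J(n) = -24*n
K = 1/(312 + 3*√94) (K = 1/(√(140 + 706) - 24*(-13)) = 1/(√846 + 312) = 1/(3*√94 + 312) = 1/(312 + 3*√94) ≈ 0.0029318)
-631 + ((-358 + √(170 - 22)) - 142)*K = -631 + ((-358 + √(170 - 22)) - 142)*(52/16083 - √94/32166) = -631 + ((-358 + √148) - 142)*(52/16083 - √94/32166) = -631 + ((-358 + 2*√37) - 142)*(52/16083 - √94/32166) = -631 + (-500 + 2*√37)*(52/16083 - √94/32166)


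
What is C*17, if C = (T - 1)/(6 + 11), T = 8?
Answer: 7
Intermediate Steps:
C = 7/17 (C = (8 - 1)/(6 + 11) = 7/17 ≈ 0.41176)
C*17 = (7/17)*17 = 7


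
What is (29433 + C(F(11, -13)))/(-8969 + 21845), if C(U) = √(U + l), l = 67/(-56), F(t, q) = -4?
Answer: 9811/4292 + I*√4074/360528 ≈ 2.2859 + 0.00017704*I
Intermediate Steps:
l = -67/56 (l = 67*(-1/56) = -67/56 ≈ -1.1964)
C(U) = √(-67/56 + U) (C(U) = √(U - 67/56) = √(-67/56 + U))
(29433 + C(F(11, -13)))/(-8969 + 21845) = (29433 + √(-938 + 784*(-4))/28)/(-8969 + 21845) = (29433 + √(-938 - 3136)/28)/12876 = (29433 + √(-4074)/28)*(1/12876) = (29433 + (I*√4074)/28)*(1/12876) = (29433 + I*√4074/28)*(1/12876) = 9811/4292 + I*√4074/360528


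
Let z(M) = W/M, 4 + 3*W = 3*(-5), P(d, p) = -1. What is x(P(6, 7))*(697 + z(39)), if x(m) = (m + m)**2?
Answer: 326120/117 ≈ 2787.4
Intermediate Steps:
W = -19/3 (W = -4/3 + (3*(-5))/3 = -4/3 + (1/3)*(-15) = -4/3 - 5 = -19/3 ≈ -6.3333)
x(m) = 4*m**2 (x(m) = (2*m)**2 = 4*m**2)
z(M) = -19/(3*M)
x(P(6, 7))*(697 + z(39)) = (4*(-1)**2)*(697 - 19/3/39) = (4*1)*(697 - 19/3*1/39) = 4*(697 - 19/117) = 4*(81530/117) = 326120/117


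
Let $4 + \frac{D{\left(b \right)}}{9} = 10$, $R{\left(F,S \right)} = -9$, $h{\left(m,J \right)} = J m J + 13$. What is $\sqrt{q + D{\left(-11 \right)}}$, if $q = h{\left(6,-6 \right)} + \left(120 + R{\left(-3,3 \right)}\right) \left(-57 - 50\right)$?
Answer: $i \sqrt{11594} \approx 107.68 i$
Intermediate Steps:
$h{\left(m,J \right)} = 13 + m J^{2}$ ($h{\left(m,J \right)} = m J^{2} + 13 = 13 + m J^{2}$)
$D{\left(b \right)} = 54$ ($D{\left(b \right)} = -36 + 9 \cdot 10 = -36 + 90 = 54$)
$q = -11648$ ($q = \left(13 + 6 \left(-6\right)^{2}\right) + \left(120 - 9\right) \left(-57 - 50\right) = \left(13 + 6 \cdot 36\right) + 111 \left(-107\right) = \left(13 + 216\right) - 11877 = 229 - 11877 = -11648$)
$\sqrt{q + D{\left(-11 \right)}} = \sqrt{-11648 + 54} = \sqrt{-11594} = i \sqrt{11594}$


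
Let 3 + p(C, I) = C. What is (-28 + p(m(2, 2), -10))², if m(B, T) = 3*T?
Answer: 625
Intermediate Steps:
p(C, I) = -3 + C
(-28 + p(m(2, 2), -10))² = (-28 + (-3 + 3*2))² = (-28 + (-3 + 6))² = (-28 + 3)² = (-25)² = 625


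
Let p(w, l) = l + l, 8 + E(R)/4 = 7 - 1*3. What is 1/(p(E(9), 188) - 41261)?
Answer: -1/40885 ≈ -2.4459e-5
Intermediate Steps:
E(R) = -16 (E(R) = -32 + 4*(7 - 1*3) = -32 + 4*(7 - 3) = -32 + 4*4 = -32 + 16 = -16)
p(w, l) = 2*l
1/(p(E(9), 188) - 41261) = 1/(2*188 - 41261) = 1/(376 - 41261) = 1/(-40885) = -1/40885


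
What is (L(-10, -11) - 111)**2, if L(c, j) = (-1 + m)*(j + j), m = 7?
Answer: 59049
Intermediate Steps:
L(c, j) = 12*j (L(c, j) = (-1 + 7)*(j + j) = 6*(2*j) = 12*j)
(L(-10, -11) - 111)**2 = (12*(-11) - 111)**2 = (-132 - 111)**2 = (-243)**2 = 59049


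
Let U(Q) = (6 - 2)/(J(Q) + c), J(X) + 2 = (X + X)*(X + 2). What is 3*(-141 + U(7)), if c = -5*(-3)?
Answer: -58785/139 ≈ -422.91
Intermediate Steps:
c = 15
J(X) = -2 + 2*X*(2 + X) (J(X) = -2 + (X + X)*(X + 2) = -2 + (2*X)*(2 + X) = -2 + 2*X*(2 + X))
U(Q) = 4/(13 + 2*Q² + 4*Q) (U(Q) = (6 - 2)/((-2 + 2*Q² + 4*Q) + 15) = 4/(13 + 2*Q² + 4*Q))
3*(-141 + U(7)) = 3*(-141 + 4/(13 + 2*7² + 4*7)) = 3*(-141 + 4/(13 + 2*49 + 28)) = 3*(-141 + 4/(13 + 98 + 28)) = 3*(-141 + 4/139) = 3*(-19595/139) = -58785/139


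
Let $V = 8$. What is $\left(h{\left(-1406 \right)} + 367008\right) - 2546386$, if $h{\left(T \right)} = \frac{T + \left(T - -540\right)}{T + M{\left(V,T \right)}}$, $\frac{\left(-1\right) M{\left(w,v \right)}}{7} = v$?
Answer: $- \frac{4596308770}{2109} \approx -2.1794 \cdot 10^{6}$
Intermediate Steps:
$M{\left(w,v \right)} = - 7 v$
$h{\left(T \right)} = - \frac{540 + 2 T}{6 T}$ ($h{\left(T \right)} = \frac{T + \left(T - -540\right)}{T - 7 T} = \frac{T + \left(T + 540\right)}{\left(-6\right) T} = \left(T + \left(540 + T\right)\right) \left(- \frac{1}{6 T}\right) = \left(540 + 2 T\right) \left(- \frac{1}{6 T}\right) = - \frac{540 + 2 T}{6 T}$)
$\left(h{\left(-1406 \right)} + 367008\right) - 2546386 = \left(\frac{-270 - -1406}{3 \left(-1406\right)} + 367008\right) - 2546386 = \left(\frac{1}{3} \left(- \frac{1}{1406}\right) \left(-270 + 1406\right) + 367008\right) - 2546386 = \left(\frac{1}{3} \left(- \frac{1}{1406}\right) 1136 + 367008\right) - 2546386 = \left(- \frac{568}{2109} + 367008\right) - 2546386 = \frac{774019304}{2109} - 2546386 = - \frac{4596308770}{2109}$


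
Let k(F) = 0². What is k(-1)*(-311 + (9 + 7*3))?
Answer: 0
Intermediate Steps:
k(F) = 0
k(-1)*(-311 + (9 + 7*3)) = 0*(-311 + (9 + 7*3)) = 0*(-311 + (9 + 21)) = 0*(-311 + 30) = 0*(-281) = 0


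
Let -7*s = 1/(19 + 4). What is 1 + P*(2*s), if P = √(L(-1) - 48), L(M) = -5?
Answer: 1 - 2*I*√53/161 ≈ 1.0 - 0.090436*I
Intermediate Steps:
P = I*√53 (P = √(-5 - 48) = √(-53) = I*√53 ≈ 7.2801*I)
s = -1/161 (s = -1/(7*(19 + 4)) = -⅐/23 = -⅐*1/23 = -1/161 ≈ -0.0062112)
1 + P*(2*s) = 1 + (I*√53)*(2*(-1/161)) = 1 + (I*√53)*(-2/161) = 1 - 2*I*√53/161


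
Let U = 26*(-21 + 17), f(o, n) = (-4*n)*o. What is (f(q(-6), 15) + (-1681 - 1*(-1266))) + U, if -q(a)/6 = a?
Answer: -2679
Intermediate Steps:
q(a) = -6*a
f(o, n) = -4*n*o
U = -104 (U = 26*(-4) = -104)
(f(q(-6), 15) + (-1681 - 1*(-1266))) + U = (-4*15*(-6*(-6)) + (-1681 - 1*(-1266))) - 104 = (-4*15*36 + (-1681 + 1266)) - 104 = (-2160 - 415) - 104 = -2575 - 104 = -2679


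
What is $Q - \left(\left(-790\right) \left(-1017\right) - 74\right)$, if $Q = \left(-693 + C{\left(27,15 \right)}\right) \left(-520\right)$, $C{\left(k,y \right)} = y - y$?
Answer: $-442996$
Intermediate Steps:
$C{\left(k,y \right)} = 0$
$Q = 360360$ ($Q = \left(-693 + 0\right) \left(-520\right) = \left(-693\right) \left(-520\right) = 360360$)
$Q - \left(\left(-790\right) \left(-1017\right) - 74\right) = 360360 - \left(\left(-790\right) \left(-1017\right) - 74\right) = 360360 - \left(803430 - 74\right) = 360360 - 803356 = -442996$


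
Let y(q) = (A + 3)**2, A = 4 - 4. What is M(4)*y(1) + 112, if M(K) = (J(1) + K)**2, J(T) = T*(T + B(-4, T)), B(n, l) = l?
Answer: 436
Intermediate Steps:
J(T) = 2*T**2 (J(T) = T*(T + T) = T*(2*T) = 2*T**2)
M(K) = (2 + K)**2 (M(K) = (2*1**2 + K)**2 = (2*1 + K)**2 = (2 + K)**2)
A = 0
y(q) = 9 (y(q) = (0 + 3)**2 = 3**2 = 9)
M(4)*y(1) + 112 = (2 + 4)**2*9 + 112 = 6**2*9 + 112 = 36*9 + 112 = 324 + 112 = 436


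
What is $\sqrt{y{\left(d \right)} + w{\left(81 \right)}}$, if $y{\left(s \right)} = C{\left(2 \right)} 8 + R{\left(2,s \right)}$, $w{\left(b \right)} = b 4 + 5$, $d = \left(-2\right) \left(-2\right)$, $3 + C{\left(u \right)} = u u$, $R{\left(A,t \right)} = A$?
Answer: $\sqrt{339} \approx 18.412$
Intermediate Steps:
$C{\left(u \right)} = -3 + u^{2}$ ($C{\left(u \right)} = -3 + u u = -3 + u^{2}$)
$d = 4$
$w{\left(b \right)} = 5 + 4 b$ ($w{\left(b \right)} = 4 b + 5 = 5 + 4 b$)
$y{\left(s \right)} = 10$ ($y{\left(s \right)} = \left(-3 + 2^{2}\right) 8 + 2 = \left(-3 + 4\right) 8 + 2 = 1 \cdot 8 + 2 = 8 + 2 = 10$)
$\sqrt{y{\left(d \right)} + w{\left(81 \right)}} = \sqrt{10 + \left(5 + 4 \cdot 81\right)} = \sqrt{10 + \left(5 + 324\right)} = \sqrt{10 + 329} = \sqrt{339}$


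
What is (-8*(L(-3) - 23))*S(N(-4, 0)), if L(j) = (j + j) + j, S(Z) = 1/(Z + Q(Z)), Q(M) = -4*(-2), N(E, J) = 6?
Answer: 128/7 ≈ 18.286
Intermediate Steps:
Q(M) = 8
S(Z) = 1/(8 + Z) (S(Z) = 1/(Z + 8) = 1/(8 + Z))
L(j) = 3*j (L(j) = 2*j + j = 3*j)
(-8*(L(-3) - 23))*S(N(-4, 0)) = (-8*(3*(-3) - 23))/(8 + 6) = -8*(-9 - 23)/14 = -8*(-32)*(1/14) = 256*(1/14) = 128/7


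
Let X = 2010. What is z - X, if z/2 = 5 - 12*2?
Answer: -2048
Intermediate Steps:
z = -38 (z = 2*(5 - 12*2) = 2*(5 - 24) = 2*(-19) = -38)
z - X = -38 - 1*2010 = -38 - 2010 = -2048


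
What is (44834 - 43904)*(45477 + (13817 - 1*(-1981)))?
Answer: 56985750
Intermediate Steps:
(44834 - 43904)*(45477 + (13817 - 1*(-1981))) = 930*(45477 + (13817 + 1981)) = 930*(45477 + 15798) = 930*61275 = 56985750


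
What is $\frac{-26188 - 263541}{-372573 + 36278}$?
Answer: $\frac{289729}{336295} \approx 0.86153$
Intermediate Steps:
$\frac{-26188 - 263541}{-372573 + 36278} = - \frac{289729}{-336295} = \left(-289729\right) \left(- \frac{1}{336295}\right) = \frac{289729}{336295}$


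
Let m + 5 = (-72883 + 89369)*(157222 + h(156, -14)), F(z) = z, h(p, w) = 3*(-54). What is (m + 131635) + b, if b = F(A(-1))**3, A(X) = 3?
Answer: 2589422817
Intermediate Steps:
h(p, w) = -162
b = 27 (b = 3**3 = 27)
m = 2589291155 (m = -5 + (-72883 + 89369)*(157222 - 162) = -5 + 16486*157060 = -5 + 2589291160 = 2589291155)
(m + 131635) + b = (2589291155 + 131635) + 27 = 2589422790 + 27 = 2589422817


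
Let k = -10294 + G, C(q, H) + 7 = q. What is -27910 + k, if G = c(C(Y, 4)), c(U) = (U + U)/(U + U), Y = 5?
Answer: -38203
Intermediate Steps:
C(q, H) = -7 + q
c(U) = 1 (c(U) = (2*U)/((2*U)) = (2*U)*(1/(2*U)) = 1)
G = 1
k = -10293 (k = -10294 + 1 = -10293)
-27910 + k = -27910 - 10293 = -38203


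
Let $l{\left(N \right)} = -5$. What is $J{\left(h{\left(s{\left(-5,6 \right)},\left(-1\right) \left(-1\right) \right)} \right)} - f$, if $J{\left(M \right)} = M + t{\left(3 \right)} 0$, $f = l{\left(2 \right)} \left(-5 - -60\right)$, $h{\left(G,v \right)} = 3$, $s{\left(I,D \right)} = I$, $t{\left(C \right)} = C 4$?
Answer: $278$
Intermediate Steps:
$t{\left(C \right)} = 4 C$
$f = -275$ ($f = - 5 \left(-5 - -60\right) = - 5 \left(-5 + 60\right) = \left(-5\right) 55 = -275$)
$J{\left(M \right)} = M$ ($J{\left(M \right)} = M + 4 \cdot 3 \cdot 0 = M + 12 \cdot 0 = M + 0 = M$)
$J{\left(h{\left(s{\left(-5,6 \right)},\left(-1\right) \left(-1\right) \right)} \right)} - f = 3 - -275 = 3 + 275 = 278$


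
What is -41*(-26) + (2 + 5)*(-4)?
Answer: 1038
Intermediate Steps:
-41*(-26) + (2 + 5)*(-4) = 1066 + 7*(-4) = 1066 - 28 = 1038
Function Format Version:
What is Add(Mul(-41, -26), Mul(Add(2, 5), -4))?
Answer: 1038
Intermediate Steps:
Add(Mul(-41, -26), Mul(Add(2, 5), -4)) = Add(1066, Mul(7, -4)) = Add(1066, -28) = 1038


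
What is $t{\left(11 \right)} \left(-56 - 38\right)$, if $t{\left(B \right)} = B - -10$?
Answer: $-1974$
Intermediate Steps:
$t{\left(B \right)} = 10 + B$ ($t{\left(B \right)} = B + 10 = 10 + B$)
$t{\left(11 \right)} \left(-56 - 38\right) = \left(10 + 11\right) \left(-56 - 38\right) = 21 \left(-94\right) = -1974$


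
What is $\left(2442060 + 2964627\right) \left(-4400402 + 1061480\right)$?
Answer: $-18052506171414$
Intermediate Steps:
$\left(2442060 + 2964627\right) \left(-4400402 + 1061480\right) = 5406687 \left(-3338922\right) = -18052506171414$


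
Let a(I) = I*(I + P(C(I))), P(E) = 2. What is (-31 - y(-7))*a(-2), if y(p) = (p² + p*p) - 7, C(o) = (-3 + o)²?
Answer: 0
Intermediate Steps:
y(p) = -7 + 2*p² (y(p) = (p² + p²) - 7 = 2*p² - 7 = -7 + 2*p²)
a(I) = I*(2 + I) (a(I) = I*(I + 2) = I*(2 + I))
(-31 - y(-7))*a(-2) = (-31 - (-7 + 2*(-7)²))*(-2*(2 - 2)) = (-31 - (-7 + 2*49))*(-2*0) = (-31 - (-7 + 98))*0 = (-31 - 1*91)*0 = (-31 - 91)*0 = -122*0 = 0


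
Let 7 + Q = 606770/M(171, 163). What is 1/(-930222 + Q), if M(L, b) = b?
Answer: -163/151020557 ≈ -1.0793e-6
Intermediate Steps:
Q = 605629/163 (Q = -7 + 606770/163 = 605629/163 ≈ 3715.5)
1/(-930222 + Q) = 1/(-930222 + 605629/163) = 1/(-151020557/163) = -163/151020557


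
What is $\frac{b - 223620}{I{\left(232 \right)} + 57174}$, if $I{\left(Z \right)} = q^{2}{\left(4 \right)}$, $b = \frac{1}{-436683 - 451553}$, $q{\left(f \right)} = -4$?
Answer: $- \frac{198627334321}{50798216840} \approx -3.9101$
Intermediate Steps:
$b = - \frac{1}{888236}$ ($b = \frac{1}{-888236} = - \frac{1}{888236} \approx -1.1258 \cdot 10^{-6}$)
$I{\left(Z \right)} = 16$ ($I{\left(Z \right)} = \left(-4\right)^{2} = 16$)
$\frac{b - 223620}{I{\left(232 \right)} + 57174} = \frac{- \frac{1}{888236} - 223620}{16 + 57174} = - \frac{198627334321}{888236 \cdot 57190} = \left(- \frac{198627334321}{888236}\right) \frac{1}{57190} = - \frac{198627334321}{50798216840}$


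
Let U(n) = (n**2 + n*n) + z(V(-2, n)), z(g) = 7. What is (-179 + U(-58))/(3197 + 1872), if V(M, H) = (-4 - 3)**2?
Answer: 6556/5069 ≈ 1.2934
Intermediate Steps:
V(M, H) = 49 (V(M, H) = (-7)**2 = 49)
U(n) = 7 + 2*n**2 (U(n) = (n**2 + n*n) + 7 = (n**2 + n**2) + 7 = 2*n**2 + 7 = 7 + 2*n**2)
(-179 + U(-58))/(3197 + 1872) = (-179 + (7 + 2*(-58)**2))/(3197 + 1872) = (-179 + (7 + 2*3364))/5069 = (-179 + (7 + 6728))*(1/5069) = (-179 + 6735)*(1/5069) = 6556*(1/5069) = 6556/5069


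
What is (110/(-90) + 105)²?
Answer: 872356/81 ≈ 10770.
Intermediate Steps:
(110/(-90) + 105)² = (110*(-1/90) + 105)² = (-11/9 + 105)² = (934/9)² = 872356/81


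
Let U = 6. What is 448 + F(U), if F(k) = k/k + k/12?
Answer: 899/2 ≈ 449.50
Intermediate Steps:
F(k) = 1 + k/12 (F(k) = 1 + k*(1/12) = 1 + k/12)
448 + F(U) = 448 + (1 + (1/12)*6) = 448 + (1 + ½) = 448 + 3/2 = 899/2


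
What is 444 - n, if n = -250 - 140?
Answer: 834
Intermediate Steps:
n = -390
444 - n = 444 - 1*(-390) = 444 + 390 = 834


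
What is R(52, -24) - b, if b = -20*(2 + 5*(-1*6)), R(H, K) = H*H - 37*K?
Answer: 3032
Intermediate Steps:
R(H, K) = H² - 37*K
b = 560 (b = -20*(2 + 5*(-6)) = -20*(2 - 30) = -20*(-28) = 560)
R(52, -24) - b = (52² - 37*(-24)) - 1*560 = (2704 + 888) - 560 = 3592 - 560 = 3032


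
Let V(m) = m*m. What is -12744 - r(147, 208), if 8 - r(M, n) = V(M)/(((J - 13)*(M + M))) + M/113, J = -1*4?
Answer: -49004797/3842 ≈ -12755.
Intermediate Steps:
V(m) = m²
J = -4
r(M, n) = 8 + 79*M/3842 (r(M, n) = 8 - (M²/(((-4 - 13)*(M + M))) + M/113) = 8 - (M²/((-34*M)) + M*(1/113)) = 8 - (M²/((-34*M)) + M/113) = 8 - (M²*(-1/(34*M)) + M/113) = 8 - (-M/34 + M/113) = 8 - (-79)*M/3842 = 8 + 79*M/3842)
-12744 - r(147, 208) = -12744 - (8 + (79/3842)*147) = -12744 - (8 + 11613/3842) = -12744 - 1*42349/3842 = -12744 - 42349/3842 = -49004797/3842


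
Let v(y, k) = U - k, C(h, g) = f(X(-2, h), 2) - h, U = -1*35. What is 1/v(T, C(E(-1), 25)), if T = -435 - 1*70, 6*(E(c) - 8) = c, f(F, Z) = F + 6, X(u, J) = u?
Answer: -6/187 ≈ -0.032086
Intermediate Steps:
f(F, Z) = 6 + F
E(c) = 8 + c/6
U = -35
C(h, g) = 4 - h (C(h, g) = (6 - 2) - h = 4 - h)
T = -505 (T = -435 - 70 = -505)
v(y, k) = -35 - k
1/v(T, C(E(-1), 25)) = 1/(-35 - (4 - (8 + (1/6)*(-1)))) = 1/(-35 - (4 - (8 - 1/6))) = 1/(-35 - (4 - 1*47/6)) = 1/(-35 - (4 - 47/6)) = 1/(-35 - 1*(-23/6)) = 1/(-35 + 23/6) = 1/(-187/6) = -6/187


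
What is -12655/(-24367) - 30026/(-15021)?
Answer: 921734297/366016707 ≈ 2.5183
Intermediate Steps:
-12655/(-24367) - 30026/(-15021) = -12655*(-1/24367) - 30026*(-1/15021) = 12655/24367 + 30026/15021 = 921734297/366016707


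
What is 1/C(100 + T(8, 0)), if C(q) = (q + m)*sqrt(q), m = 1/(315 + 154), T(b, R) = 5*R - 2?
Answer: 67*sqrt(2)/91926 ≈ 0.0010307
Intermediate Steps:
T(b, R) = -2 + 5*R
m = 1/469 ≈ 0.0021322
C(q) = sqrt(q)*(1/469 + q) (C(q) = (q + 1/469)*sqrt(q) = (1/469 + q)*sqrt(q) = sqrt(q)*(1/469 + q))
1/C(100 + T(8, 0)) = 1/(sqrt(100 + (-2 + 5*0))*(1/469 + (100 + (-2 + 5*0)))) = 1/(sqrt(100 + (-2 + 0))*(1/469 + (100 + (-2 + 0)))) = 1/(sqrt(100 - 2)*(1/469 + (100 - 2))) = 1/(sqrt(98)*(1/469 + 98)) = 1/((7*sqrt(2))*(45963/469)) = 1/(45963*sqrt(2)/67) = 67*sqrt(2)/91926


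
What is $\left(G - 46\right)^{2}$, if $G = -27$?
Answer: $5329$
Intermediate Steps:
$\left(G - 46\right)^{2} = \left(-27 - 46\right)^{2} = \left(-73\right)^{2} = 5329$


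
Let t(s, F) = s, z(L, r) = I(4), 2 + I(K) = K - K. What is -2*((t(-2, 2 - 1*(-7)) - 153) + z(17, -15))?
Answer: 314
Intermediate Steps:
I(K) = -2 (I(K) = -2 + (K - K) = -2 + 0 = -2)
z(L, r) = -2
-2*((t(-2, 2 - 1*(-7)) - 153) + z(17, -15)) = -2*((-2 - 153) - 2) = -2*(-155 - 2) = -2*(-157) = 314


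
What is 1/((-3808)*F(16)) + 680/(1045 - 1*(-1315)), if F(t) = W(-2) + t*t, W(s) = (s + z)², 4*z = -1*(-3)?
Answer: 16673507/57867082 ≈ 0.28813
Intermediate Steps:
z = ¾ (z = (-1*(-3))/4 = (¼)*3 = ¾ ≈ 0.75000)
W(s) = (¾ + s)² (W(s) = (s + ¾)² = (¾ + s)²)
F(t) = 25/16 + t² (F(t) = (3 + 4*(-2))²/16 + t*t = (3 - 8)²/16 + t² = (1/16)*(-5)² + t² = (1/16)*25 + t² = 25/16 + t²)
1/((-3808)*F(16)) + 680/(1045 - 1*(-1315)) = 1/((-3808)*(25/16 + 16²)) + 680/(1045 - 1*(-1315)) = -1/(3808*(25/16 + 256)) + 680/(1045 + 1315) = -1/(3808*4121/16) + 680/2360 = -1/3808*16/4121 + 680*(1/2360) = -1/980798 + 17/59 = 16673507/57867082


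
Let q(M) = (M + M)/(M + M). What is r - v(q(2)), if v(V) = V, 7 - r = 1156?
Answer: -1150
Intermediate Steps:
r = -1149 (r = 7 - 1*1156 = 7 - 1156 = -1149)
q(M) = 1 (q(M) = (2*M)/((2*M)) = (2*M)*(1/(2*M)) = 1)
r - v(q(2)) = -1149 - 1*1 = -1149 - 1 = -1150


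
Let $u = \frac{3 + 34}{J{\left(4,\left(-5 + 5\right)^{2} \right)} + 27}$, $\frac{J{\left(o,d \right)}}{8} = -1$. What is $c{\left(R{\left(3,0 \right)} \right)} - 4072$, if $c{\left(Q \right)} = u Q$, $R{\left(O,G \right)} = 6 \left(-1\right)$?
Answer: $- \frac{77590}{19} \approx -4083.7$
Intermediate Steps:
$R{\left(O,G \right)} = -6$
$J{\left(o,d \right)} = -8$ ($J{\left(o,d \right)} = 8 \left(-1\right) = -8$)
$u = \frac{37}{19}$ ($u = \frac{3 + 34}{-8 + 27} = \frac{37}{19} \approx 1.9474$)
$c{\left(Q \right)} = \frac{37 Q}{19}$
$c{\left(R{\left(3,0 \right)} \right)} - 4072 = \frac{37}{19} \left(-6\right) - 4072 = - \frac{222}{19} - 4072 = - \frac{77590}{19}$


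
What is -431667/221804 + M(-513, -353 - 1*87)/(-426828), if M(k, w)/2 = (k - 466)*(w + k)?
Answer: -149532014843/23668039428 ≈ -6.3179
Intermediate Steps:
M(k, w) = 2*(-466 + k)*(k + w) (M(k, w) = 2*((k - 466)*(w + k)) = 2*((-466 + k)*(k + w)) = 2*(-466 + k)*(k + w))
-431667/221804 + M(-513, -353 - 1*87)/(-426828) = -431667/221804 + (-932*(-513) - 932*(-353 - 1*87) + 2*(-513)² + 2*(-513)*(-353 - 1*87))/(-426828) = -431667*1/221804 + (478116 - 932*(-353 - 87) + 2*263169 + 2*(-513)*(-353 - 87))*(-1/426828) = -431667/221804 + (478116 - 932*(-440) + 526338 + 2*(-513)*(-440))*(-1/426828) = -431667/221804 + (478116 + 410080 + 526338 + 451440)*(-1/426828) = -431667/221804 + 1865974*(-1/426828) = -431667/221804 - 932987/213414 = -149532014843/23668039428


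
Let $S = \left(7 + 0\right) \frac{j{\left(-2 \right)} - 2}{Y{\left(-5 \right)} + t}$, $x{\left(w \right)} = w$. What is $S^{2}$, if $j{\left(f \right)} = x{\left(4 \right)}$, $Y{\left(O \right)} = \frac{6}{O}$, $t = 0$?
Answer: $\frac{1225}{9} \approx 136.11$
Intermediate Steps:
$j{\left(f \right)} = 4$
$S = - \frac{35}{3}$ ($S = \left(7 + 0\right) \frac{4 - 2}{\frac{6}{-5} + 0} = 7 \frac{2}{6 \left(- \frac{1}{5}\right) + 0} = 7 \frac{2}{- \frac{6}{5} + 0} = 7 \frac{2}{- \frac{6}{5}} = 7 \cdot 2 \left(- \frac{5}{6}\right) = 7 \left(- \frac{5}{3}\right) = - \frac{35}{3} \approx -11.667$)
$S^{2} = \left(- \frac{35}{3}\right)^{2} = \frac{1225}{9}$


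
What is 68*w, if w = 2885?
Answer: 196180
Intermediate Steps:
68*w = 68*2885 = 196180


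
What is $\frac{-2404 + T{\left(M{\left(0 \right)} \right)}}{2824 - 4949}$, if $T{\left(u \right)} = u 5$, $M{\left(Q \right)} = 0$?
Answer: $\frac{2404}{2125} \approx 1.1313$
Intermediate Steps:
$T{\left(u \right)} = 5 u$
$\frac{-2404 + T{\left(M{\left(0 \right)} \right)}}{2824 - 4949} = \frac{-2404 + 5 \cdot 0}{2824 - 4949} = \frac{-2404 + 0}{-2125} = \left(-2404\right) \left(- \frac{1}{2125}\right) = \frac{2404}{2125}$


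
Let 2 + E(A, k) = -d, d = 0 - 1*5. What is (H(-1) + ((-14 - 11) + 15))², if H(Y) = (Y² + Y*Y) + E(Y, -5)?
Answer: 25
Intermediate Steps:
d = -5 (d = 0 - 5 = -5)
E(A, k) = 3 (E(A, k) = -2 - 1*(-5) = -2 + 5 = 3)
H(Y) = 3 + 2*Y² (H(Y) = (Y² + Y*Y) + 3 = (Y² + Y²) + 3 = 2*Y² + 3 = 3 + 2*Y²)
(H(-1) + ((-14 - 11) + 15))² = ((3 + 2*(-1)²) + ((-14 - 11) + 15))² = ((3 + 2*1) + (-25 + 15))² = ((3 + 2) - 10)² = (5 - 10)² = (-5)² = 25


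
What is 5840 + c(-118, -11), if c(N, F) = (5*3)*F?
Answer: 5675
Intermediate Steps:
c(N, F) = 15*F
5840 + c(-118, -11) = 5840 + 15*(-11) = 5840 - 165 = 5675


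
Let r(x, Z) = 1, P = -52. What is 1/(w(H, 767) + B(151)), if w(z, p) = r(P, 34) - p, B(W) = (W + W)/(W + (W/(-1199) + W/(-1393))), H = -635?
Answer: -1667615/1274052676 ≈ -0.0013089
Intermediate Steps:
B(W) = 3340414/1667615 (B(W) = (2*W)/(W + (W*(-1/1199) + W*(-1/1393))) = (2*W)/(W + (-W/1199 - W/1393)) = (2*W)/(W - 2592*W/1670207) = (2*W)/((1667615*W/1670207)) = (2*W)*(1670207/(1667615*W)) = 3340414/1667615)
w(z, p) = 1 - p
1/(w(H, 767) + B(151)) = 1/((1 - 1*767) + 3340414/1667615) = 1/((1 - 767) + 3340414/1667615) = 1/(-766 + 3340414/1667615) = 1/(-1274052676/1667615) = -1667615/1274052676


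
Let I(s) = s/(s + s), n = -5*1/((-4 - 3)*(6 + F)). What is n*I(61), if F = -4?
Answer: 5/28 ≈ 0.17857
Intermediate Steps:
n = 5/14 (n = -5*1/((-4 - 3)*(6 - 4)) = -5/((-7*2)) = -5/(-14) = -5*(-1/14) = 5/14 ≈ 0.35714)
I(s) = 1/2 (I(s) = s/((2*s)) = s*(1/(2*s)) = 1/2)
n*I(61) = (5/14)*(1/2) = 5/28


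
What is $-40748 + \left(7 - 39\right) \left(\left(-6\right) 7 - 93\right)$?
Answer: $-36428$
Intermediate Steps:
$-40748 + \left(7 - 39\right) \left(\left(-6\right) 7 - 93\right) = -40748 + \left(7 - 39\right) \left(-42 - 93\right) = -40748 - -4320 = -40748 + 4320 = -36428$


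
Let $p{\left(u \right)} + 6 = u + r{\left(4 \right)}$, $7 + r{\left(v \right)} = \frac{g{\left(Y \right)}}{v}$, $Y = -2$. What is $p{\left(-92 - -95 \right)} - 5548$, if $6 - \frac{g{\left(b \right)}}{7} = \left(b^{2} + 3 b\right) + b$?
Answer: $- \frac{11081}{2} \approx -5540.5$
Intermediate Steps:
$g{\left(b \right)} = 42 - 28 b - 7 b^{2}$ ($g{\left(b \right)} = 42 - 7 \left(\left(b^{2} + 3 b\right) + b\right) = 42 - 7 \left(b^{2} + 4 b\right) = 42 - \left(7 b^{2} + 28 b\right) = 42 - 28 b - 7 b^{2}$)
$r{\left(v \right)} = -7 + \frac{70}{v}$ ($r{\left(v \right)} = -7 + \frac{42 - -56 - 7 \left(-2\right)^{2}}{v} = -7 + \frac{42 + 56 - 28}{v} = -7 + \frac{70}{v}$)
$p{\left(u \right)} = \frac{9}{2} + u$ ($p{\left(u \right)} = -6 - \left(7 - \frac{35}{2} - u\right) = -6 + \left(u + \left(-7 + 70 \cdot \frac{1}{4}\right)\right) = -6 + \left(u + \left(-7 + \frac{35}{2}\right)\right) = -6 + \left(u + \frac{21}{2}\right) = -6 + \left(\frac{21}{2} + u\right) = \frac{9}{2} + u$)
$p{\left(-92 - -95 \right)} - 5548 = \left(\frac{9}{2} - -3\right) - 5548 = \left(\frac{9}{2} + \left(-92 + 95\right)\right) - 5548 = \left(\frac{9}{2} + 3\right) - 5548 = \frac{15}{2} - 5548 = - \frac{11081}{2}$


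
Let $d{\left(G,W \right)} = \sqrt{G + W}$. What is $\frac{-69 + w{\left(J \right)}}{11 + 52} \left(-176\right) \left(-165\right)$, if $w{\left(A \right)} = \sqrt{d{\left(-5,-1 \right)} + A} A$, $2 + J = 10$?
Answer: $- \frac{222640}{7} + \frac{77440 \sqrt{8 + i \sqrt{6}}}{21} \approx -21257.0 + 1578.8 i$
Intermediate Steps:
$J = 8$ ($J = -2 + 10 = 8$)
$w{\left(A \right)} = A \sqrt{A + i \sqrt{6}}$ ($w{\left(A \right)} = \sqrt{\sqrt{-5 - 1} + A} A = \sqrt{\sqrt{-6} + A} A = \sqrt{i \sqrt{6} + A} A = \sqrt{A + i \sqrt{6}} A = A \sqrt{A + i \sqrt{6}}$)
$\frac{-69 + w{\left(J \right)}}{11 + 52} \left(-176\right) \left(-165\right) = \frac{-69 + 8 \sqrt{8 + i \sqrt{6}}}{11 + 52} \left(-176\right) \left(-165\right) = \frac{-69 + 8 \sqrt{8 + i \sqrt{6}}}{63} \left(-176\right) \left(-165\right) = \left(-69 + 8 \sqrt{8 + i \sqrt{6}}\right) \frac{1}{63} \left(-176\right) \left(-165\right) = \left(- \frac{23}{21} + \frac{8 \sqrt{8 + i \sqrt{6}}}{63}\right) \left(-176\right) \left(-165\right) = \left(\frac{4048}{21} - \frac{1408 \sqrt{8 + i \sqrt{6}}}{63}\right) \left(-165\right) = - \frac{222640}{7} + \frac{77440 \sqrt{8 + i \sqrt{6}}}{21}$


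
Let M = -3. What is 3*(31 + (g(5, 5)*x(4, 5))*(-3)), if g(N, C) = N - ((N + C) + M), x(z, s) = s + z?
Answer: 255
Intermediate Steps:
g(N, C) = 3 - C (g(N, C) = N - ((N + C) - 3) = N - ((C + N) - 3) = N - (-3 + C + N) = N + (3 - C - N) = 3 - C)
3*(31 + (g(5, 5)*x(4, 5))*(-3)) = 3*(31 + ((3 - 1*5)*(5 + 4))*(-3)) = 3*(31 + ((3 - 5)*9)*(-3)) = 3*(31 - 2*9*(-3)) = 3*(31 - 18*(-3)) = 3*(31 + 54) = 3*85 = 255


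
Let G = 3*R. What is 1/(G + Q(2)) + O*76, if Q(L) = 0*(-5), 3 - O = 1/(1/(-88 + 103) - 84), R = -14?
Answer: 12102805/52878 ≈ 228.88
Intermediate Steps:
O = 3792/1259 (O = 3 - 1/(1/(-88 + 103) - 84) = 3 - 1/(1/15 - 84) = 3 - 1/(-1259/15) = 3 - 1*(-15/1259) = 3 + 15/1259 = 3792/1259 ≈ 3.0119)
Q(L) = 0
G = -42 (G = 3*(-14) = -42)
1/(G + Q(2)) + O*76 = 1/(-42 + 0) + (3792/1259)*76 = 1/(-42) + 288192/1259 = -1/42 + 288192/1259 = 12102805/52878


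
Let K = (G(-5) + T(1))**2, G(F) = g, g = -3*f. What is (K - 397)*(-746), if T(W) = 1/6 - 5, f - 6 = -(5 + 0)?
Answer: 4506959/18 ≈ 2.5039e+5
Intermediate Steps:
f = 1 (f = 6 - (5 + 0) = 6 - 1*5 = 6 - 5 = 1)
g = -3 (g = -3*1 = -3)
T(W) = -29/6 (T(W) = 1/6 - 5 = -29/6)
G(F) = -3
K = 2209/36 (K = (-3 - 29/6)**2 = (-47/6)**2 = 2209/36 ≈ 61.361)
(K - 397)*(-746) = (2209/36 - 397)*(-746) = -12083/36*(-746) = 4506959/18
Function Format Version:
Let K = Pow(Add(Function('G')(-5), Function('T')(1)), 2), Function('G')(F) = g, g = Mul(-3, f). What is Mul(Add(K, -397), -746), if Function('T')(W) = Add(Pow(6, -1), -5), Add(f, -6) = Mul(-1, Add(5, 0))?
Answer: Rational(4506959, 18) ≈ 2.5039e+5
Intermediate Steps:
f = 1 (f = Add(6, Mul(-1, Add(5, 0))) = Add(6, Mul(-1, 5)) = Add(6, -5) = 1)
g = -3 (g = Mul(-3, 1) = -3)
Function('T')(W) = Rational(-29, 6) (Function('T')(W) = Add(Rational(1, 6), -5) = Rational(-29, 6))
Function('G')(F) = -3
K = Rational(2209, 36) (K = Pow(Add(-3, Rational(-29, 6)), 2) = Pow(Rational(-47, 6), 2) = Rational(2209, 36) ≈ 61.361)
Mul(Add(K, -397), -746) = Mul(Add(Rational(2209, 36), -397), -746) = Mul(Rational(-12083, 36), -746) = Rational(4506959, 18)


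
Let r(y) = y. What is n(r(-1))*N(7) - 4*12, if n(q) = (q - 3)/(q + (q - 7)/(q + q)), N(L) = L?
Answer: -172/3 ≈ -57.333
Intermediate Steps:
n(q) = (-3 + q)/(q + (-7 + q)/(2*q)) (n(q) = (-3 + q)/(q + (-7 + q)/((2*q))) = (-3 + q)/(q + (-7 + q)*(1/(2*q))) = (-3 + q)/(q + (-7 + q)/(2*q)))
n(r(-1))*N(7) - 4*12 = (2*(-1)*(-3 - 1)/(-7 - 1 + 2*(-1)²))*7 - 4*12 = (2*(-1)*(-4)/(-7 - 1 + 2*1))*7 - 48 = (2*(-1)*(-4)/(-7 - 1 + 2))*7 - 48 = (2*(-1)*(-4)/(-6))*7 - 48 = (2*(-1)*(-⅙)*(-4))*7 - 48 = -4/3*7 - 48 = -28/3 - 48 = -172/3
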